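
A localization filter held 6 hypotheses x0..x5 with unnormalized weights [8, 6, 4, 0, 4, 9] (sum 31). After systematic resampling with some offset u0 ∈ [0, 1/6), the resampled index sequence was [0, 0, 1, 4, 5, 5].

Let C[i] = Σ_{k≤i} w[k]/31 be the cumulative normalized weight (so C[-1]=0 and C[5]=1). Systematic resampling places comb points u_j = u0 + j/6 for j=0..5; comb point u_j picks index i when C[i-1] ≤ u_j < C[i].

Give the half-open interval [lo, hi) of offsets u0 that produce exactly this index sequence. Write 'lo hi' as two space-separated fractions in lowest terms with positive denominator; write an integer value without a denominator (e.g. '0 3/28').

5/62 17/186

C = [8/31, 14/31, 18/31, 18/31, 22/31, 1]
j=0 picked index 0: u0 ∈ [0, 8/31)
j=1 picked index 0: u0 ∈ [-1/6, 17/186)
j=2 picked index 1: u0 ∈ [-7/93, 11/93)
j=3 picked index 4: u0 ∈ [5/62, 13/62)
j=4 picked index 5: u0 ∈ [4/93, 1/3)
j=5 picked index 5: u0 ∈ [-23/186, 1/6)
intersection: [5/62, 17/186)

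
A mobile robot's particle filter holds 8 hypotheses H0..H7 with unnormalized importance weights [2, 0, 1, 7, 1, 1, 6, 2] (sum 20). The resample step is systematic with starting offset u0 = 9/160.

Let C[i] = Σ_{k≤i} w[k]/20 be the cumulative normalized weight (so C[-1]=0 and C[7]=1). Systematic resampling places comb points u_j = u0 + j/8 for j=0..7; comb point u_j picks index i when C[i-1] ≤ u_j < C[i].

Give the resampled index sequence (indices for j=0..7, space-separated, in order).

C = [1/10, 1/10, 3/20, 1/2, 11/20, 3/5, 9/10, 1]
j=0: u_0=9/160 ∈ [0, 1/10) → index 0
j=1: u_1=29/160 ∈ [3/20, 1/2) → index 3
j=2: u_2=49/160 ∈ [3/20, 1/2) → index 3
j=3: u_3=69/160 ∈ [3/20, 1/2) → index 3
j=4: u_4=89/160 ∈ [11/20, 3/5) → index 5
j=5: u_5=109/160 ∈ [3/5, 9/10) → index 6
j=6: u_6=129/160 ∈ [3/5, 9/10) → index 6
j=7: u_7=149/160 ∈ [9/10, 1) → index 7

0 3 3 3 5 6 6 7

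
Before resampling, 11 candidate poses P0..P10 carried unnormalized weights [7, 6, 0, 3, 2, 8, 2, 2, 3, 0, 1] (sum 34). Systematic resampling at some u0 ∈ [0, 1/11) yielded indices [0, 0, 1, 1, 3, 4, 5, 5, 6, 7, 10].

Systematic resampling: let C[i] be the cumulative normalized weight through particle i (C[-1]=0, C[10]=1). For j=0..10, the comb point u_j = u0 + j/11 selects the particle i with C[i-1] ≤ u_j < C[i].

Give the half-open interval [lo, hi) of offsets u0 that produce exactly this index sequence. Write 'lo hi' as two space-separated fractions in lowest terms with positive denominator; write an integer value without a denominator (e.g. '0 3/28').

23/374 12/187

C = [7/34, 13/34, 13/34, 8/17, 9/17, 13/17, 14/17, 15/17, 33/34, 33/34, 1]
j=0 picked index 0: u0 ∈ [0, 7/34)
j=1 picked index 0: u0 ∈ [-1/11, 43/374)
j=2 picked index 1: u0 ∈ [9/374, 75/374)
j=3 picked index 1: u0 ∈ [-25/374, 41/374)
j=4 picked index 3: u0 ∈ [7/374, 20/187)
j=5 picked index 4: u0 ∈ [3/187, 14/187)
j=6 picked index 5: u0 ∈ [-3/187, 41/187)
j=7 picked index 5: u0 ∈ [-20/187, 24/187)
j=8 picked index 6: u0 ∈ [7/187, 18/187)
j=9 picked index 7: u0 ∈ [1/187, 12/187)
j=10 picked index 10: u0 ∈ [23/374, 1/11)
intersection: [23/374, 12/187)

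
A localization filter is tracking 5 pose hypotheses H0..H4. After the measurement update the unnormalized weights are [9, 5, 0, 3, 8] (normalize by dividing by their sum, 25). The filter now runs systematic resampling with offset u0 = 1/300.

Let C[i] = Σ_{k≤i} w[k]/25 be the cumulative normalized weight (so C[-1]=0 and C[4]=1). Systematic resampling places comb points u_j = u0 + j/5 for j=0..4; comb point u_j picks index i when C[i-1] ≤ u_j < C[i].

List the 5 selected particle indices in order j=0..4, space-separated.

C = [9/25, 14/25, 14/25, 17/25, 1]
j=0: u_0=1/300 ∈ [0, 9/25) → index 0
j=1: u_1=61/300 ∈ [0, 9/25) → index 0
j=2: u_2=121/300 ∈ [9/25, 14/25) → index 1
j=3: u_3=181/300 ∈ [14/25, 17/25) → index 3
j=4: u_4=241/300 ∈ [17/25, 1) → index 4

0 0 1 3 4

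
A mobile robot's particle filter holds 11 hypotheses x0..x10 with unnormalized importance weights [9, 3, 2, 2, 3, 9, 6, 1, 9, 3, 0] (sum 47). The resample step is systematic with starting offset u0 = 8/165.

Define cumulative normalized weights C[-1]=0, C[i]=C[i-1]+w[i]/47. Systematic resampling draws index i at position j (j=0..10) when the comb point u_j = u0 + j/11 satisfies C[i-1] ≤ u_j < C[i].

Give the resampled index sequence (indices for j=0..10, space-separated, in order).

0 0 1 3 5 5 5 6 8 8 9

C = [9/47, 12/47, 14/47, 16/47, 19/47, 28/47, 34/47, 35/47, 44/47, 1, 1]
j=0: u_0=8/165 ∈ [0, 9/47) → index 0
j=1: u_1=23/165 ∈ [0, 9/47) → index 0
j=2: u_2=38/165 ∈ [9/47, 12/47) → index 1
j=3: u_3=53/165 ∈ [14/47, 16/47) → index 3
j=4: u_4=68/165 ∈ [19/47, 28/47) → index 5
j=5: u_5=83/165 ∈ [19/47, 28/47) → index 5
j=6: u_6=98/165 ∈ [19/47, 28/47) → index 5
j=7: u_7=113/165 ∈ [28/47, 34/47) → index 6
j=8: u_8=128/165 ∈ [35/47, 44/47) → index 8
j=9: u_9=13/15 ∈ [35/47, 44/47) → index 8
j=10: u_10=158/165 ∈ [44/47, 1) → index 9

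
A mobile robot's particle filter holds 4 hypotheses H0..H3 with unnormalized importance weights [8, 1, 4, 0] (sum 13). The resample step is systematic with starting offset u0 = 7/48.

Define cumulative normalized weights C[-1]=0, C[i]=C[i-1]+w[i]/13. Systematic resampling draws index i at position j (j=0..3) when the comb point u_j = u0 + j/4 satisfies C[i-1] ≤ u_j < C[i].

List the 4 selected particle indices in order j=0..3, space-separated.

0 0 1 2

C = [8/13, 9/13, 1, 1]
j=0: u_0=7/48 ∈ [0, 8/13) → index 0
j=1: u_1=19/48 ∈ [0, 8/13) → index 0
j=2: u_2=31/48 ∈ [8/13, 9/13) → index 1
j=3: u_3=43/48 ∈ [9/13, 1) → index 2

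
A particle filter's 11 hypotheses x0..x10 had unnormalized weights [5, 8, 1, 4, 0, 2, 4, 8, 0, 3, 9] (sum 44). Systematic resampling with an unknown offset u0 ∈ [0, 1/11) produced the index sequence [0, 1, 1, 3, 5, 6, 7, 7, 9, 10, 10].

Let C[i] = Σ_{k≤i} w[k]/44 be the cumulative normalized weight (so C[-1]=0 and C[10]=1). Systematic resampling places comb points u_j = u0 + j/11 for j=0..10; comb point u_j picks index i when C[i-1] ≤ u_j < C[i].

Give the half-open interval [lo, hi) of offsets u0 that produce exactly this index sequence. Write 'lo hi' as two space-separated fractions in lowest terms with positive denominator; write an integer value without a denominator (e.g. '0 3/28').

C = [5/44, 13/44, 7/22, 9/22, 9/22, 5/11, 6/11, 8/11, 8/11, 35/44, 1]
j=0 picked index 0: u0 ∈ [0, 5/44)
j=1 picked index 1: u0 ∈ [1/44, 9/44)
j=2 picked index 1: u0 ∈ [-3/44, 5/44)
j=3 picked index 3: u0 ∈ [1/22, 3/22)
j=4 picked index 5: u0 ∈ [1/22, 1/11)
j=5 picked index 6: u0 ∈ [0, 1/11)
j=6 picked index 7: u0 ∈ [0, 2/11)
j=7 picked index 7: u0 ∈ [-1/11, 1/11)
j=8 picked index 9: u0 ∈ [0, 3/44)
j=9 picked index 10: u0 ∈ [-1/44, 2/11)
j=10 picked index 10: u0 ∈ [-5/44, 1/11)
intersection: [1/22, 3/44)

1/22 3/44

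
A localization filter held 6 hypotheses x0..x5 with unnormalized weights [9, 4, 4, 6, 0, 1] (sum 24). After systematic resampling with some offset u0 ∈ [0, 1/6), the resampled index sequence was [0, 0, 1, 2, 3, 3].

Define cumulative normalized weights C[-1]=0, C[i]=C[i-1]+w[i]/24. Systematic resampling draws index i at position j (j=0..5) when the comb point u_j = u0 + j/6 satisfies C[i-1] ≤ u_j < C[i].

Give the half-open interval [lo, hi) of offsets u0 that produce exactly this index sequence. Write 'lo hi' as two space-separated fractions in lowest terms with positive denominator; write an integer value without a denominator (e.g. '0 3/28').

C = [3/8, 13/24, 17/24, 23/24, 23/24, 1]
j=0 picked index 0: u0 ∈ [0, 3/8)
j=1 picked index 0: u0 ∈ [-1/6, 5/24)
j=2 picked index 1: u0 ∈ [1/24, 5/24)
j=3 picked index 2: u0 ∈ [1/24, 5/24)
j=4 picked index 3: u0 ∈ [1/24, 7/24)
j=5 picked index 3: u0 ∈ [-1/8, 1/8)
intersection: [1/24, 1/8)

1/24 1/8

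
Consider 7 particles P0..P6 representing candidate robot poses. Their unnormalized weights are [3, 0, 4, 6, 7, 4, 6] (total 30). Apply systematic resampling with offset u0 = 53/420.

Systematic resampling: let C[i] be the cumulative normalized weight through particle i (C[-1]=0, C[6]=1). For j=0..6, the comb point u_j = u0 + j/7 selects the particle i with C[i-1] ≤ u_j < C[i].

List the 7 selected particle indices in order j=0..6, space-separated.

2 3 3 4 5 6 6

C = [1/10, 1/10, 7/30, 13/30, 2/3, 4/5, 1]
j=0: u_0=53/420 ∈ [1/10, 7/30) → index 2
j=1: u_1=113/420 ∈ [7/30, 13/30) → index 3
j=2: u_2=173/420 ∈ [7/30, 13/30) → index 3
j=3: u_3=233/420 ∈ [13/30, 2/3) → index 4
j=4: u_4=293/420 ∈ [2/3, 4/5) → index 5
j=5: u_5=353/420 ∈ [4/5, 1) → index 6
j=6: u_6=59/60 ∈ [4/5, 1) → index 6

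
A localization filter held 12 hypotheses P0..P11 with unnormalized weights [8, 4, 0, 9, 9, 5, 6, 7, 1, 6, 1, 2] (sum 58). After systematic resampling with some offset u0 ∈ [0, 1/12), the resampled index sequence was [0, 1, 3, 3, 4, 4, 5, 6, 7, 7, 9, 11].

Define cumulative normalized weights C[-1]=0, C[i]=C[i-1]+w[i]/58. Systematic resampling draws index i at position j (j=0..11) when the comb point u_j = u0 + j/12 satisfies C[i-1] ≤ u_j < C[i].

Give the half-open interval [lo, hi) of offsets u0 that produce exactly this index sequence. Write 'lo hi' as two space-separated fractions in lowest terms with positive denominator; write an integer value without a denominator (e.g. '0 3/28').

C = [4/29, 6/29, 6/29, 21/58, 15/29, 35/58, 41/58, 24/29, 49/58, 55/58, 28/29, 1]
j=0 picked index 0: u0 ∈ [0, 4/29)
j=1 picked index 1: u0 ∈ [19/348, 43/348)
j=2 picked index 3: u0 ∈ [7/174, 17/87)
j=3 picked index 3: u0 ∈ [-5/116, 13/116)
j=4 picked index 4: u0 ∈ [5/174, 16/87)
j=5 picked index 4: u0 ∈ [-19/348, 35/348)
j=6 picked index 5: u0 ∈ [1/58, 3/29)
j=7 picked index 6: u0 ∈ [7/348, 43/348)
j=8 picked index 7: u0 ∈ [7/174, 14/87)
j=9 picked index 7: u0 ∈ [-5/116, 9/116)
j=10 picked index 9: u0 ∈ [1/87, 10/87)
j=11 picked index 11: u0 ∈ [17/348, 1/12)
intersection: [19/348, 9/116)

19/348 9/116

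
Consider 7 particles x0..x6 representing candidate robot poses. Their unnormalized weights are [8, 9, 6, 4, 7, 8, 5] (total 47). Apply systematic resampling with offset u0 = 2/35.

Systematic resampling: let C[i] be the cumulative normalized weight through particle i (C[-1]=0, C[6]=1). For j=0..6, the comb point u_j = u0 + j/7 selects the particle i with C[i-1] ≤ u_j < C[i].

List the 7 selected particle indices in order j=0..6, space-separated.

0 1 1 2 4 5 6

C = [8/47, 17/47, 23/47, 27/47, 34/47, 42/47, 1]
j=0: u_0=2/35 ∈ [0, 8/47) → index 0
j=1: u_1=1/5 ∈ [8/47, 17/47) → index 1
j=2: u_2=12/35 ∈ [8/47, 17/47) → index 1
j=3: u_3=17/35 ∈ [17/47, 23/47) → index 2
j=4: u_4=22/35 ∈ [27/47, 34/47) → index 4
j=5: u_5=27/35 ∈ [34/47, 42/47) → index 5
j=6: u_6=32/35 ∈ [42/47, 1) → index 6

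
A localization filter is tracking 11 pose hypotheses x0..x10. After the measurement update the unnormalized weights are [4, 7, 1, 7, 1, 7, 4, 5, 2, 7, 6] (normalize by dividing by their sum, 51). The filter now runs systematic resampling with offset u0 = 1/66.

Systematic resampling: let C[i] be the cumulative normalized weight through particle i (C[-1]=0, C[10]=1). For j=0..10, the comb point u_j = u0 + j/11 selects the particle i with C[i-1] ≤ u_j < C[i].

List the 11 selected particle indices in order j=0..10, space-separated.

0 1 1 3 4 5 6 7 8 9 10

C = [4/51, 11/51, 4/17, 19/51, 20/51, 9/17, 31/51, 12/17, 38/51, 15/17, 1]
j=0: u_0=1/66 ∈ [0, 4/51) → index 0
j=1: u_1=7/66 ∈ [4/51, 11/51) → index 1
j=2: u_2=13/66 ∈ [4/51, 11/51) → index 1
j=3: u_3=19/66 ∈ [4/17, 19/51) → index 3
j=4: u_4=25/66 ∈ [19/51, 20/51) → index 4
j=5: u_5=31/66 ∈ [20/51, 9/17) → index 5
j=6: u_6=37/66 ∈ [9/17, 31/51) → index 6
j=7: u_7=43/66 ∈ [31/51, 12/17) → index 7
j=8: u_8=49/66 ∈ [12/17, 38/51) → index 8
j=9: u_9=5/6 ∈ [38/51, 15/17) → index 9
j=10: u_10=61/66 ∈ [15/17, 1) → index 10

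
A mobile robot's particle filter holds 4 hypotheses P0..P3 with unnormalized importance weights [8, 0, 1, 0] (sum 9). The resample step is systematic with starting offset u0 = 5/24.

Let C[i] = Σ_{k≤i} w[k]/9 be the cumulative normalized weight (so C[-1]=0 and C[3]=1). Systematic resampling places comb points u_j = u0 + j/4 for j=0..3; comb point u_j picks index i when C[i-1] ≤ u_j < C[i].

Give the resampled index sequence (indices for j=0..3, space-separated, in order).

C = [8/9, 8/9, 1, 1]
j=0: u_0=5/24 ∈ [0, 8/9) → index 0
j=1: u_1=11/24 ∈ [0, 8/9) → index 0
j=2: u_2=17/24 ∈ [0, 8/9) → index 0
j=3: u_3=23/24 ∈ [8/9, 1) → index 2

0 0 0 2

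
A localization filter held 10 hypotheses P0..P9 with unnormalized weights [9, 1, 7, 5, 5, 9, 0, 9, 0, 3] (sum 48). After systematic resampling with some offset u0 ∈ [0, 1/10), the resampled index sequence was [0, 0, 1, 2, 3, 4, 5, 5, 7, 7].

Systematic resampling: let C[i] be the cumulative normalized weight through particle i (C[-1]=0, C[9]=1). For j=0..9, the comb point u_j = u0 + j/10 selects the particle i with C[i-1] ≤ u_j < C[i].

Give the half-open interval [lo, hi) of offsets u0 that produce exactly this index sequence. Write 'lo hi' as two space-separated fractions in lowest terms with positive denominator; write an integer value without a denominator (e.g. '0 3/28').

C = [3/16, 5/24, 17/48, 11/24, 9/16, 3/4, 3/4, 15/16, 15/16, 1]
j=0 picked index 0: u0 ∈ [0, 3/16)
j=1 picked index 0: u0 ∈ [-1/10, 7/80)
j=2 picked index 1: u0 ∈ [-1/80, 1/120)
j=3 picked index 2: u0 ∈ [-11/120, 13/240)
j=4 picked index 3: u0 ∈ [-11/240, 7/120)
j=5 picked index 4: u0 ∈ [-1/24, 1/16)
j=6 picked index 5: u0 ∈ [-3/80, 3/20)
j=7 picked index 5: u0 ∈ [-11/80, 1/20)
j=8 picked index 7: u0 ∈ [-1/20, 11/80)
j=9 picked index 7: u0 ∈ [-3/20, 3/80)
intersection: [0, 1/120)

0 1/120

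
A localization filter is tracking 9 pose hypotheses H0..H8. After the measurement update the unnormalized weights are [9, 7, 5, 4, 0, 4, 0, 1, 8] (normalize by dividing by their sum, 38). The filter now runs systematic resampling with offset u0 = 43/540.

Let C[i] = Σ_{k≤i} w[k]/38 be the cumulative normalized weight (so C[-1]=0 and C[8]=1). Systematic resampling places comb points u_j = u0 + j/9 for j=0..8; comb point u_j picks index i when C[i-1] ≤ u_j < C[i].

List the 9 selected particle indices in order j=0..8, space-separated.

0 0 1 1 2 3 5 8 8

C = [9/38, 8/19, 21/38, 25/38, 25/38, 29/38, 29/38, 15/19, 1]
j=0: u_0=43/540 ∈ [0, 9/38) → index 0
j=1: u_1=103/540 ∈ [0, 9/38) → index 0
j=2: u_2=163/540 ∈ [9/38, 8/19) → index 1
j=3: u_3=223/540 ∈ [9/38, 8/19) → index 1
j=4: u_4=283/540 ∈ [8/19, 21/38) → index 2
j=5: u_5=343/540 ∈ [21/38, 25/38) → index 3
j=6: u_6=403/540 ∈ [25/38, 29/38) → index 5
j=7: u_7=463/540 ∈ [15/19, 1) → index 8
j=8: u_8=523/540 ∈ [15/19, 1) → index 8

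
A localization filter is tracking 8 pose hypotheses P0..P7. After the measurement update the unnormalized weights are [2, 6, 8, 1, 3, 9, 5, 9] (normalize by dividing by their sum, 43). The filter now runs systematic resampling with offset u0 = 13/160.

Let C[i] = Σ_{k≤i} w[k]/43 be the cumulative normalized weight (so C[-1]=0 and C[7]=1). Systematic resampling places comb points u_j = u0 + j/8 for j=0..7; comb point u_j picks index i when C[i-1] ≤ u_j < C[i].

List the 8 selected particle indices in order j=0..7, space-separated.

C = [2/43, 8/43, 16/43, 17/43, 20/43, 29/43, 34/43, 1]
j=0: u_0=13/160 ∈ [2/43, 8/43) → index 1
j=1: u_1=33/160 ∈ [8/43, 16/43) → index 2
j=2: u_2=53/160 ∈ [8/43, 16/43) → index 2
j=3: u_3=73/160 ∈ [17/43, 20/43) → index 4
j=4: u_4=93/160 ∈ [20/43, 29/43) → index 5
j=5: u_5=113/160 ∈ [29/43, 34/43) → index 6
j=6: u_6=133/160 ∈ [34/43, 1) → index 7
j=7: u_7=153/160 ∈ [34/43, 1) → index 7

1 2 2 4 5 6 7 7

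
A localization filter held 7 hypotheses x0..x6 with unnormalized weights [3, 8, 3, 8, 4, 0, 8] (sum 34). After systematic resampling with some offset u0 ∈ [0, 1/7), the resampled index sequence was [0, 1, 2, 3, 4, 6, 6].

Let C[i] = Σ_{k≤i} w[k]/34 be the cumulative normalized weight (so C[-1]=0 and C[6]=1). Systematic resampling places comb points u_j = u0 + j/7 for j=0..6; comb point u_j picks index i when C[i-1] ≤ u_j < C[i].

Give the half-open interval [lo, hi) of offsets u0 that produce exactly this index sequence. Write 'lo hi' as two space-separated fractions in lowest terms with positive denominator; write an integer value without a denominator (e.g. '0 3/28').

C = [3/34, 11/34, 7/17, 11/17, 13/17, 13/17, 1]
j=0 picked index 0: u0 ∈ [0, 3/34)
j=1 picked index 1: u0 ∈ [-13/238, 43/238)
j=2 picked index 2: u0 ∈ [9/238, 15/119)
j=3 picked index 3: u0 ∈ [-2/119, 26/119)
j=4 picked index 4: u0 ∈ [9/119, 23/119)
j=5 picked index 6: u0 ∈ [6/119, 2/7)
j=6 picked index 6: u0 ∈ [-11/119, 1/7)
intersection: [9/119, 3/34)

9/119 3/34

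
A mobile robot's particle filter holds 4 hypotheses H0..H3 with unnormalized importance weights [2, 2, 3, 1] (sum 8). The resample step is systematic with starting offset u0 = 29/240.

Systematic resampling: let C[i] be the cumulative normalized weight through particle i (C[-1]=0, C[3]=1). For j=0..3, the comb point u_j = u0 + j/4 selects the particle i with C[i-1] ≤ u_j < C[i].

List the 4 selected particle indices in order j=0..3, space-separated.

0 1 2 2

C = [1/4, 1/2, 7/8, 1]
j=0: u_0=29/240 ∈ [0, 1/4) → index 0
j=1: u_1=89/240 ∈ [1/4, 1/2) → index 1
j=2: u_2=149/240 ∈ [1/2, 7/8) → index 2
j=3: u_3=209/240 ∈ [1/2, 7/8) → index 2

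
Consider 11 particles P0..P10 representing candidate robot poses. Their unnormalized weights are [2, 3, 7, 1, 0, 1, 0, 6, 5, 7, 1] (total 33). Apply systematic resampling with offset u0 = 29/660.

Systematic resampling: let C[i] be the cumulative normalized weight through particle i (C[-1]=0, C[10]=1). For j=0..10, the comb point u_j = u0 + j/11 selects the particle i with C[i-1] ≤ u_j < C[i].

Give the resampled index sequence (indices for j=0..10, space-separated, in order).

C = [2/33, 5/33, 4/11, 13/33, 13/33, 14/33, 14/33, 20/33, 25/33, 32/33, 1]
j=0: u_0=29/660 ∈ [0, 2/33) → index 0
j=1: u_1=89/660 ∈ [2/33, 5/33) → index 1
j=2: u_2=149/660 ∈ [5/33, 4/11) → index 2
j=3: u_3=19/60 ∈ [5/33, 4/11) → index 2
j=4: u_4=269/660 ∈ [13/33, 14/33) → index 5
j=5: u_5=329/660 ∈ [14/33, 20/33) → index 7
j=6: u_6=389/660 ∈ [14/33, 20/33) → index 7
j=7: u_7=449/660 ∈ [20/33, 25/33) → index 8
j=8: u_8=509/660 ∈ [25/33, 32/33) → index 9
j=9: u_9=569/660 ∈ [25/33, 32/33) → index 9
j=10: u_10=629/660 ∈ [25/33, 32/33) → index 9

0 1 2 2 5 7 7 8 9 9 9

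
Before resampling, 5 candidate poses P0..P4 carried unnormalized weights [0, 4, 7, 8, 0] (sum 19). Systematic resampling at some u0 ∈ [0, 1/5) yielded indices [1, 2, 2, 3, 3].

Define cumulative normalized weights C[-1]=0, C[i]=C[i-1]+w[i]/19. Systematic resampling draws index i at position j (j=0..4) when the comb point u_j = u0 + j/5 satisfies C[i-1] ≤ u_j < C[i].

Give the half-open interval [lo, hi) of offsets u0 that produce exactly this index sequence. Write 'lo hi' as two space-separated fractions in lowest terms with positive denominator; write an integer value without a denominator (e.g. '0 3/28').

1/95 17/95

C = [0, 4/19, 11/19, 1, 1]
j=0 picked index 1: u0 ∈ [0, 4/19)
j=1 picked index 2: u0 ∈ [1/95, 36/95)
j=2 picked index 2: u0 ∈ [-18/95, 17/95)
j=3 picked index 3: u0 ∈ [-2/95, 2/5)
j=4 picked index 3: u0 ∈ [-21/95, 1/5)
intersection: [1/95, 17/95)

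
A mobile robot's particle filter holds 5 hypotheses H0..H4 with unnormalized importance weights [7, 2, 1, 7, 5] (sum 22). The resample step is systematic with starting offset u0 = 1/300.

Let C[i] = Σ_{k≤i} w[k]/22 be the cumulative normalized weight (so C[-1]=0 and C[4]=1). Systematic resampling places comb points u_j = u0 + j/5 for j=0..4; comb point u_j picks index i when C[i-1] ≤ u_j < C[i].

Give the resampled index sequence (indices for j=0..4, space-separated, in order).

0 0 1 3 4

C = [7/22, 9/22, 5/11, 17/22, 1]
j=0: u_0=1/300 ∈ [0, 7/22) → index 0
j=1: u_1=61/300 ∈ [0, 7/22) → index 0
j=2: u_2=121/300 ∈ [7/22, 9/22) → index 1
j=3: u_3=181/300 ∈ [5/11, 17/22) → index 3
j=4: u_4=241/300 ∈ [17/22, 1) → index 4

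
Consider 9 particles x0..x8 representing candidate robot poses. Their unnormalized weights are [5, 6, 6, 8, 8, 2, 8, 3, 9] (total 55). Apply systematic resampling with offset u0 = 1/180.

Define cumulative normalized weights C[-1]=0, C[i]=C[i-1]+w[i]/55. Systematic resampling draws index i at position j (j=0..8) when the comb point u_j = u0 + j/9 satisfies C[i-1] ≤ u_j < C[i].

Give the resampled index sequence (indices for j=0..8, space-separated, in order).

C = [1/11, 1/5, 17/55, 5/11, 3/5, 7/11, 43/55, 46/55, 1]
j=0: u_0=1/180 ∈ [0, 1/11) → index 0
j=1: u_1=7/60 ∈ [1/11, 1/5) → index 1
j=2: u_2=41/180 ∈ [1/5, 17/55) → index 2
j=3: u_3=61/180 ∈ [17/55, 5/11) → index 3
j=4: u_4=9/20 ∈ [17/55, 5/11) → index 3
j=5: u_5=101/180 ∈ [5/11, 3/5) → index 4
j=6: u_6=121/180 ∈ [7/11, 43/55) → index 6
j=7: u_7=47/60 ∈ [43/55, 46/55) → index 7
j=8: u_8=161/180 ∈ [46/55, 1) → index 8

0 1 2 3 3 4 6 7 8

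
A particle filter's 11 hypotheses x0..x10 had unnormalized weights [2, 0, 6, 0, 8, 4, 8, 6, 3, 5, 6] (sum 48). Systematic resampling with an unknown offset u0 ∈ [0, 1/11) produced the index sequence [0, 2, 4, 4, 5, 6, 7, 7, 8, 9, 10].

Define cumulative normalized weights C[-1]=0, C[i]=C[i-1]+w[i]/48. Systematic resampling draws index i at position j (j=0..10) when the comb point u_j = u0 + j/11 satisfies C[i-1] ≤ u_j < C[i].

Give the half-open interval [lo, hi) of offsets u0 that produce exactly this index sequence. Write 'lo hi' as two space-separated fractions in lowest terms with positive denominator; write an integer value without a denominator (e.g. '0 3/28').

C = [1/24, 1/24, 1/6, 1/6, 1/3, 5/12, 7/12, 17/24, 37/48, 7/8, 1]
j=0 picked index 0: u0 ∈ [0, 1/24)
j=1 picked index 2: u0 ∈ [-13/264, 5/66)
j=2 picked index 4: u0 ∈ [-1/66, 5/33)
j=3 picked index 4: u0 ∈ [-7/66, 2/33)
j=4 picked index 5: u0 ∈ [-1/33, 7/132)
j=5 picked index 6: u0 ∈ [-5/132, 17/132)
j=6 picked index 7: u0 ∈ [5/132, 43/264)
j=7 picked index 7: u0 ∈ [-7/132, 19/264)
j=8 picked index 8: u0 ∈ [-5/264, 23/528)
j=9 picked index 9: u0 ∈ [-25/528, 5/88)
j=10 picked index 10: u0 ∈ [-3/88, 1/11)
intersection: [5/132, 1/24)

5/132 1/24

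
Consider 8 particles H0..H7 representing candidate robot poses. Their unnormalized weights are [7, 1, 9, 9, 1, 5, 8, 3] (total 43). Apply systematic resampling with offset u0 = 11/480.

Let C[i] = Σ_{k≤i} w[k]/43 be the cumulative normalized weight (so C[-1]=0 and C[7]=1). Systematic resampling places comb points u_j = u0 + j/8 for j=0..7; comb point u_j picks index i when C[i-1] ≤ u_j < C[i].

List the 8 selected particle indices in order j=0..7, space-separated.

0 0 2 3 3 5 6 6

C = [7/43, 8/43, 17/43, 26/43, 27/43, 32/43, 40/43, 1]
j=0: u_0=11/480 ∈ [0, 7/43) → index 0
j=1: u_1=71/480 ∈ [0, 7/43) → index 0
j=2: u_2=131/480 ∈ [8/43, 17/43) → index 2
j=3: u_3=191/480 ∈ [17/43, 26/43) → index 3
j=4: u_4=251/480 ∈ [17/43, 26/43) → index 3
j=5: u_5=311/480 ∈ [27/43, 32/43) → index 5
j=6: u_6=371/480 ∈ [32/43, 40/43) → index 6
j=7: u_7=431/480 ∈ [32/43, 40/43) → index 6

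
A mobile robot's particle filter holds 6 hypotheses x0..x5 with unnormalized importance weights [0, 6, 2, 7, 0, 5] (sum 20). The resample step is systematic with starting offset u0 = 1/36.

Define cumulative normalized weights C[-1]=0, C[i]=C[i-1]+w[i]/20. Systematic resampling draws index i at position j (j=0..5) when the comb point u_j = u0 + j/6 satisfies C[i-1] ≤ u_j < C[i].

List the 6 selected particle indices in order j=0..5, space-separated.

C = [0, 3/10, 2/5, 3/4, 3/4, 1]
j=0: u_0=1/36 ∈ [0, 3/10) → index 1
j=1: u_1=7/36 ∈ [0, 3/10) → index 1
j=2: u_2=13/36 ∈ [3/10, 2/5) → index 2
j=3: u_3=19/36 ∈ [2/5, 3/4) → index 3
j=4: u_4=25/36 ∈ [2/5, 3/4) → index 3
j=5: u_5=31/36 ∈ [3/4, 1) → index 5

1 1 2 3 3 5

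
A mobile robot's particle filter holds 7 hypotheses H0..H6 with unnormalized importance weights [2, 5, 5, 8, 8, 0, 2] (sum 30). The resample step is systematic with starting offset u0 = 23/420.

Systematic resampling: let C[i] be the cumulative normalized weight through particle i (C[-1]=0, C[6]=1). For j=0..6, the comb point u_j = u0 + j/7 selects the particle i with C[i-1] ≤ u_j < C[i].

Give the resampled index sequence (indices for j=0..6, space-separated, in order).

0 1 2 3 3 4 4

C = [1/15, 7/30, 2/5, 2/3, 14/15, 14/15, 1]
j=0: u_0=23/420 ∈ [0, 1/15) → index 0
j=1: u_1=83/420 ∈ [1/15, 7/30) → index 1
j=2: u_2=143/420 ∈ [7/30, 2/5) → index 2
j=3: u_3=29/60 ∈ [2/5, 2/3) → index 3
j=4: u_4=263/420 ∈ [2/5, 2/3) → index 3
j=5: u_5=323/420 ∈ [2/3, 14/15) → index 4
j=6: u_6=383/420 ∈ [2/3, 14/15) → index 4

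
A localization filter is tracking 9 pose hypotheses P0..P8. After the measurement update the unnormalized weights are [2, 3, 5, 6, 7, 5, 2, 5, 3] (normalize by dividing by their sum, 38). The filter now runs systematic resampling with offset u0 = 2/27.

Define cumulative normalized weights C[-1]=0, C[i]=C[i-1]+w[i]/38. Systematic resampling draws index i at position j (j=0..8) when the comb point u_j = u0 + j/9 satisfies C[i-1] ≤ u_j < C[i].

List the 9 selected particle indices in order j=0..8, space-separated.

C = [1/19, 5/38, 5/19, 8/19, 23/38, 14/19, 15/19, 35/38, 1]
j=0: u_0=2/27 ∈ [1/19, 5/38) → index 1
j=1: u_1=5/27 ∈ [5/38, 5/19) → index 2
j=2: u_2=8/27 ∈ [5/19, 8/19) → index 3
j=3: u_3=11/27 ∈ [5/19, 8/19) → index 3
j=4: u_4=14/27 ∈ [8/19, 23/38) → index 4
j=5: u_5=17/27 ∈ [23/38, 14/19) → index 5
j=6: u_6=20/27 ∈ [14/19, 15/19) → index 6
j=7: u_7=23/27 ∈ [15/19, 35/38) → index 7
j=8: u_8=26/27 ∈ [35/38, 1) → index 8

1 2 3 3 4 5 6 7 8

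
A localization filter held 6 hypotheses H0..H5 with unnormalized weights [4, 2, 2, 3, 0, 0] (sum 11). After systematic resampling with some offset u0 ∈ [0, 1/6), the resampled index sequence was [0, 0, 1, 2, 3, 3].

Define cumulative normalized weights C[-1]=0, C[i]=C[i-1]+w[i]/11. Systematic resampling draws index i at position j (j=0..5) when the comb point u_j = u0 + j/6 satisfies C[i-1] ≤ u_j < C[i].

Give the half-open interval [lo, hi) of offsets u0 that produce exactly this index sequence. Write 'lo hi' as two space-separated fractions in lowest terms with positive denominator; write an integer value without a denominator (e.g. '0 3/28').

C = [4/11, 6/11, 8/11, 1, 1, 1]
j=0 picked index 0: u0 ∈ [0, 4/11)
j=1 picked index 0: u0 ∈ [-1/6, 13/66)
j=2 picked index 1: u0 ∈ [1/33, 7/33)
j=3 picked index 2: u0 ∈ [1/22, 5/22)
j=4 picked index 3: u0 ∈ [2/33, 1/3)
j=5 picked index 3: u0 ∈ [-7/66, 1/6)
intersection: [2/33, 1/6)

2/33 1/6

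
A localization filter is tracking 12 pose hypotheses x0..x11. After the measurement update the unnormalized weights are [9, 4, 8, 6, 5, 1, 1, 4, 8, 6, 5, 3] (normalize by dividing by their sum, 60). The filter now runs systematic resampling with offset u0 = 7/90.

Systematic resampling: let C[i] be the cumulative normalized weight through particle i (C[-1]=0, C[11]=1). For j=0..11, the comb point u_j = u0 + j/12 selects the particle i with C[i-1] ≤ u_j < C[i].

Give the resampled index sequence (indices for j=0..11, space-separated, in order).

0 1 2 2 3 4 7 8 8 9 10 11

C = [3/20, 13/60, 7/20, 9/20, 8/15, 11/20, 17/30, 19/30, 23/30, 13/15, 19/20, 1]
j=0: u_0=7/90 ∈ [0, 3/20) → index 0
j=1: u_1=29/180 ∈ [3/20, 13/60) → index 1
j=2: u_2=11/45 ∈ [13/60, 7/20) → index 2
j=3: u_3=59/180 ∈ [13/60, 7/20) → index 2
j=4: u_4=37/90 ∈ [7/20, 9/20) → index 3
j=5: u_5=89/180 ∈ [9/20, 8/15) → index 4
j=6: u_6=26/45 ∈ [17/30, 19/30) → index 7
j=7: u_7=119/180 ∈ [19/30, 23/30) → index 8
j=8: u_8=67/90 ∈ [19/30, 23/30) → index 8
j=9: u_9=149/180 ∈ [23/30, 13/15) → index 9
j=10: u_10=41/45 ∈ [13/15, 19/20) → index 10
j=11: u_11=179/180 ∈ [19/20, 1) → index 11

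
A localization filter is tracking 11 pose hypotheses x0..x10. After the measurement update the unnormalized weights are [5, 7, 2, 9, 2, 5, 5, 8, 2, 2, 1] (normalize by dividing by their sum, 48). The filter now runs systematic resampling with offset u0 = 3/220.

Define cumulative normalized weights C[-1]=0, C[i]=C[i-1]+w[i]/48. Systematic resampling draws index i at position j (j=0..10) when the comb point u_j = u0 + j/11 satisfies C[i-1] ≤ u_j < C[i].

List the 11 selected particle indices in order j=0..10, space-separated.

C = [5/48, 1/4, 7/24, 23/48, 25/48, 5/8, 35/48, 43/48, 15/16, 47/48, 1]
j=0: u_0=3/220 ∈ [0, 5/48) → index 0
j=1: u_1=23/220 ∈ [5/48, 1/4) → index 1
j=2: u_2=43/220 ∈ [5/48, 1/4) → index 1
j=3: u_3=63/220 ∈ [1/4, 7/24) → index 2
j=4: u_4=83/220 ∈ [7/24, 23/48) → index 3
j=5: u_5=103/220 ∈ [7/24, 23/48) → index 3
j=6: u_6=123/220 ∈ [25/48, 5/8) → index 5
j=7: u_7=13/20 ∈ [5/8, 35/48) → index 6
j=8: u_8=163/220 ∈ [35/48, 43/48) → index 7
j=9: u_9=183/220 ∈ [35/48, 43/48) → index 7
j=10: u_10=203/220 ∈ [43/48, 15/16) → index 8

0 1 1 2 3 3 5 6 7 7 8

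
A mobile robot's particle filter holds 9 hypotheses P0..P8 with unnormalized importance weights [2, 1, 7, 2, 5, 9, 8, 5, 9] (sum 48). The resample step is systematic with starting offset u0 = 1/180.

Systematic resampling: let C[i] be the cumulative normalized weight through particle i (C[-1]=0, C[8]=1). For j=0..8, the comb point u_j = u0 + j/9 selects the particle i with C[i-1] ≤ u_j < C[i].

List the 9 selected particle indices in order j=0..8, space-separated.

C = [1/24, 1/16, 5/24, 1/4, 17/48, 13/24, 17/24, 13/16, 1]
j=0: u_0=1/180 ∈ [0, 1/24) → index 0
j=1: u_1=7/60 ∈ [1/16, 5/24) → index 2
j=2: u_2=41/180 ∈ [5/24, 1/4) → index 3
j=3: u_3=61/180 ∈ [1/4, 17/48) → index 4
j=4: u_4=9/20 ∈ [17/48, 13/24) → index 5
j=5: u_5=101/180 ∈ [13/24, 17/24) → index 6
j=6: u_6=121/180 ∈ [13/24, 17/24) → index 6
j=7: u_7=47/60 ∈ [17/24, 13/16) → index 7
j=8: u_8=161/180 ∈ [13/16, 1) → index 8

0 2 3 4 5 6 6 7 8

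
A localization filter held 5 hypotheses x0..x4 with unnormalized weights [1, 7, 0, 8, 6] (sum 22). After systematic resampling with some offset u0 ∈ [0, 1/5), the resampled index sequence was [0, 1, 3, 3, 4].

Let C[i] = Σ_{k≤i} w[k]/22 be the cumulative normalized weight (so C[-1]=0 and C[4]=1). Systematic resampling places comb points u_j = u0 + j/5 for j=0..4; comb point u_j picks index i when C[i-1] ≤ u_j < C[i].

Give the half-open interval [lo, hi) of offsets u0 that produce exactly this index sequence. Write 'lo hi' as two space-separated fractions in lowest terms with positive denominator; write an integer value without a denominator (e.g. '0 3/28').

0 1/22

C = [1/22, 4/11, 4/11, 8/11, 1]
j=0 picked index 0: u0 ∈ [0, 1/22)
j=1 picked index 1: u0 ∈ [-17/110, 9/55)
j=2 picked index 3: u0 ∈ [-2/55, 18/55)
j=3 picked index 3: u0 ∈ [-13/55, 7/55)
j=4 picked index 4: u0 ∈ [-4/55, 1/5)
intersection: [0, 1/22)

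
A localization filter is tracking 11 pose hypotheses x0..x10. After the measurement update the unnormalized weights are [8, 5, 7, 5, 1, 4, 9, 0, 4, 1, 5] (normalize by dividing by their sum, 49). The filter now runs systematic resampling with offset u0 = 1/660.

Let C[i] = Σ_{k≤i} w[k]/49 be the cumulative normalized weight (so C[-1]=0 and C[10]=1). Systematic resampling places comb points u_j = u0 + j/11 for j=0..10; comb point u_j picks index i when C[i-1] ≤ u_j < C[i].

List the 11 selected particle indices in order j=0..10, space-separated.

0 0 1 2 2 3 5 6 6 8 10

C = [8/49, 13/49, 20/49, 25/49, 26/49, 30/49, 39/49, 39/49, 43/49, 44/49, 1]
j=0: u_0=1/660 ∈ [0, 8/49) → index 0
j=1: u_1=61/660 ∈ [0, 8/49) → index 0
j=2: u_2=11/60 ∈ [8/49, 13/49) → index 1
j=3: u_3=181/660 ∈ [13/49, 20/49) → index 2
j=4: u_4=241/660 ∈ [13/49, 20/49) → index 2
j=5: u_5=301/660 ∈ [20/49, 25/49) → index 3
j=6: u_6=361/660 ∈ [26/49, 30/49) → index 5
j=7: u_7=421/660 ∈ [30/49, 39/49) → index 6
j=8: u_8=481/660 ∈ [30/49, 39/49) → index 6
j=9: u_9=541/660 ∈ [39/49, 43/49) → index 8
j=10: u_10=601/660 ∈ [44/49, 1) → index 10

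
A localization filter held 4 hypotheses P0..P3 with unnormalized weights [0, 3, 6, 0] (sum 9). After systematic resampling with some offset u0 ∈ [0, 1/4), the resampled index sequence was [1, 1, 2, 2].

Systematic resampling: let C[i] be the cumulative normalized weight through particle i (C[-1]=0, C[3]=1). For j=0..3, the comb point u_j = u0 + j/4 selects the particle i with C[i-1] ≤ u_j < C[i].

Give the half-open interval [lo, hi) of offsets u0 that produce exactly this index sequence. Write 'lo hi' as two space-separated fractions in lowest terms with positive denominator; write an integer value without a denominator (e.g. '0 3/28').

C = [0, 1/3, 1, 1]
j=0 picked index 1: u0 ∈ [0, 1/3)
j=1 picked index 1: u0 ∈ [-1/4, 1/12)
j=2 picked index 2: u0 ∈ [-1/6, 1/2)
j=3 picked index 2: u0 ∈ [-5/12, 1/4)
intersection: [0, 1/12)

0 1/12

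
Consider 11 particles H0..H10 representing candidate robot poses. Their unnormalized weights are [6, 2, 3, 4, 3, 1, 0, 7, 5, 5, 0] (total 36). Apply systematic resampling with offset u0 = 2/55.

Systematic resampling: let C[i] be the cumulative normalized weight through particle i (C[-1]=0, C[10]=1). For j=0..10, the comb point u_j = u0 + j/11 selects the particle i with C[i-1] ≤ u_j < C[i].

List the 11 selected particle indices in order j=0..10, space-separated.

C = [1/6, 2/9, 11/36, 5/12, 1/2, 19/36, 19/36, 13/18, 31/36, 1, 1]
j=0: u_0=2/55 ∈ [0, 1/6) → index 0
j=1: u_1=7/55 ∈ [0, 1/6) → index 0
j=2: u_2=12/55 ∈ [1/6, 2/9) → index 1
j=3: u_3=17/55 ∈ [11/36, 5/12) → index 3
j=4: u_4=2/5 ∈ [11/36, 5/12) → index 3
j=5: u_5=27/55 ∈ [5/12, 1/2) → index 4
j=6: u_6=32/55 ∈ [19/36, 13/18) → index 7
j=7: u_7=37/55 ∈ [19/36, 13/18) → index 7
j=8: u_8=42/55 ∈ [13/18, 31/36) → index 8
j=9: u_9=47/55 ∈ [13/18, 31/36) → index 8
j=10: u_10=52/55 ∈ [31/36, 1) → index 9

0 0 1 3 3 4 7 7 8 8 9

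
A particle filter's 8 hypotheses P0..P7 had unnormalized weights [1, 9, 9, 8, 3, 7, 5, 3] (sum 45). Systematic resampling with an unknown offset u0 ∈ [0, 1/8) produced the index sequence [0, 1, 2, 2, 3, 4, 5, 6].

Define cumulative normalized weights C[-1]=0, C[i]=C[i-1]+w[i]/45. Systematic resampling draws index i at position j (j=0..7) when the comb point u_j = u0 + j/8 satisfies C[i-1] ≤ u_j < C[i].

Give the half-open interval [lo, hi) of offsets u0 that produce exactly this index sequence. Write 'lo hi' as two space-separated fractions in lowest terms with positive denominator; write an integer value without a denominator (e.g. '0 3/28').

C = [1/45, 2/9, 19/45, 3/5, 2/3, 37/45, 14/15, 1]
j=0 picked index 0: u0 ∈ [0, 1/45)
j=1 picked index 1: u0 ∈ [-37/360, 7/72)
j=2 picked index 2: u0 ∈ [-1/36, 31/180)
j=3 picked index 2: u0 ∈ [-11/72, 17/360)
j=4 picked index 3: u0 ∈ [-7/90, 1/10)
j=5 picked index 4: u0 ∈ [-1/40, 1/24)
j=6 picked index 5: u0 ∈ [-1/12, 13/180)
j=7 picked index 6: u0 ∈ [-19/360, 7/120)
intersection: [0, 1/45)

0 1/45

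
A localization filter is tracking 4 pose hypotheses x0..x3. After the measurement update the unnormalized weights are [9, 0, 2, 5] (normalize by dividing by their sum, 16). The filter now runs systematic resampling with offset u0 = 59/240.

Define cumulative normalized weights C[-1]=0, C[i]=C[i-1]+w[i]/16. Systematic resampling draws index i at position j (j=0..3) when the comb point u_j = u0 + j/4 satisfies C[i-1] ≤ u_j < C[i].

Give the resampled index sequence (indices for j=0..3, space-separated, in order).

0 0 3 3

C = [9/16, 9/16, 11/16, 1]
j=0: u_0=59/240 ∈ [0, 9/16) → index 0
j=1: u_1=119/240 ∈ [0, 9/16) → index 0
j=2: u_2=179/240 ∈ [11/16, 1) → index 3
j=3: u_3=239/240 ∈ [11/16, 1) → index 3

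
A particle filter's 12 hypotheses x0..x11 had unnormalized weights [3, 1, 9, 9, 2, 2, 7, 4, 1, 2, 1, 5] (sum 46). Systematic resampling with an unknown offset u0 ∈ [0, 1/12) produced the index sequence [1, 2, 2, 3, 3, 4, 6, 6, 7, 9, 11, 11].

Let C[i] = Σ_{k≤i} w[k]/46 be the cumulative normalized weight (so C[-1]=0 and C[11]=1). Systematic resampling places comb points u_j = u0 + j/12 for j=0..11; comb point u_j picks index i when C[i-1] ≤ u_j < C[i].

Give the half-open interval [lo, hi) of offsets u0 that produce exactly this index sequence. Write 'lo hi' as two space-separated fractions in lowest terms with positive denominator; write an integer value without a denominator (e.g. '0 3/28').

7/92 1/12

C = [3/46, 2/23, 13/46, 11/23, 12/23, 13/23, 33/46, 37/46, 19/23, 20/23, 41/46, 1]
j=0 picked index 1: u0 ∈ [3/46, 2/23)
j=1 picked index 2: u0 ∈ [1/276, 55/276)
j=2 picked index 2: u0 ∈ [-11/138, 8/69)
j=3 picked index 3: u0 ∈ [3/92, 21/92)
j=4 picked index 3: u0 ∈ [-7/138, 10/69)
j=5 picked index 4: u0 ∈ [17/276, 29/276)
j=6 picked index 6: u0 ∈ [3/46, 5/23)
j=7 picked index 6: u0 ∈ [-5/276, 37/276)
j=8 picked index 7: u0 ∈ [7/138, 19/138)
j=9 picked index 9: u0 ∈ [7/92, 11/92)
j=10 picked index 11: u0 ∈ [4/69, 1/6)
j=11 picked index 11: u0 ∈ [-7/276, 1/12)
intersection: [7/92, 1/12)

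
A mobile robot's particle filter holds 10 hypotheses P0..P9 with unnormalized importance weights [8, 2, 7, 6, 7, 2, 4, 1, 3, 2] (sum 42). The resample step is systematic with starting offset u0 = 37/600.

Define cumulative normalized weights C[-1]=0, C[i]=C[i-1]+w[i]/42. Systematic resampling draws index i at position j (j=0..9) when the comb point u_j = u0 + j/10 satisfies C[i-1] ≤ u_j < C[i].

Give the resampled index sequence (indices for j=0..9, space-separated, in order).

C = [4/21, 5/21, 17/42, 23/42, 5/7, 16/21, 6/7, 37/42, 20/21, 1]
j=0: u_0=37/600 ∈ [0, 4/21) → index 0
j=1: u_1=97/600 ∈ [0, 4/21) → index 0
j=2: u_2=157/600 ∈ [5/21, 17/42) → index 2
j=3: u_3=217/600 ∈ [5/21, 17/42) → index 2
j=4: u_4=277/600 ∈ [17/42, 23/42) → index 3
j=5: u_5=337/600 ∈ [23/42, 5/7) → index 4
j=6: u_6=397/600 ∈ [23/42, 5/7) → index 4
j=7: u_7=457/600 ∈ [5/7, 16/21) → index 5
j=8: u_8=517/600 ∈ [6/7, 37/42) → index 7
j=9: u_9=577/600 ∈ [20/21, 1) → index 9

0 0 2 2 3 4 4 5 7 9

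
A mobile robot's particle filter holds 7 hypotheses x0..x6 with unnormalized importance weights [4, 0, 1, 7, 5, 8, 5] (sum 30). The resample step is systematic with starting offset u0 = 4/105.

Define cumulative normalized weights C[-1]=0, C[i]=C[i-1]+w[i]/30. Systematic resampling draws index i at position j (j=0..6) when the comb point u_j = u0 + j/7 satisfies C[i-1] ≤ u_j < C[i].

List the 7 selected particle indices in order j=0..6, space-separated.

0 3 3 4 5 5 6

C = [2/15, 2/15, 1/6, 2/5, 17/30, 5/6, 1]
j=0: u_0=4/105 ∈ [0, 2/15) → index 0
j=1: u_1=19/105 ∈ [1/6, 2/5) → index 3
j=2: u_2=34/105 ∈ [1/6, 2/5) → index 3
j=3: u_3=7/15 ∈ [2/5, 17/30) → index 4
j=4: u_4=64/105 ∈ [17/30, 5/6) → index 5
j=5: u_5=79/105 ∈ [17/30, 5/6) → index 5
j=6: u_6=94/105 ∈ [5/6, 1) → index 6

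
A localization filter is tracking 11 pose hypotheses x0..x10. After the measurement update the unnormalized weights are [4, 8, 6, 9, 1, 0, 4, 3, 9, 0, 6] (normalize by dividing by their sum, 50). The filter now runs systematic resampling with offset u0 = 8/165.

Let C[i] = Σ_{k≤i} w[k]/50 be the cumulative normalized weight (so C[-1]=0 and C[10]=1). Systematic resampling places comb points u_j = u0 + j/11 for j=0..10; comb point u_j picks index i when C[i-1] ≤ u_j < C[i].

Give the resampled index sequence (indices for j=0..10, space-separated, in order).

0 1 1 2 3 3 6 7 8 8 10

C = [2/25, 6/25, 9/25, 27/50, 14/25, 14/25, 16/25, 7/10, 22/25, 22/25, 1]
j=0: u_0=8/165 ∈ [0, 2/25) → index 0
j=1: u_1=23/165 ∈ [2/25, 6/25) → index 1
j=2: u_2=38/165 ∈ [2/25, 6/25) → index 1
j=3: u_3=53/165 ∈ [6/25, 9/25) → index 2
j=4: u_4=68/165 ∈ [9/25, 27/50) → index 3
j=5: u_5=83/165 ∈ [9/25, 27/50) → index 3
j=6: u_6=98/165 ∈ [14/25, 16/25) → index 6
j=7: u_7=113/165 ∈ [16/25, 7/10) → index 7
j=8: u_8=128/165 ∈ [7/10, 22/25) → index 8
j=9: u_9=13/15 ∈ [7/10, 22/25) → index 8
j=10: u_10=158/165 ∈ [22/25, 1) → index 10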